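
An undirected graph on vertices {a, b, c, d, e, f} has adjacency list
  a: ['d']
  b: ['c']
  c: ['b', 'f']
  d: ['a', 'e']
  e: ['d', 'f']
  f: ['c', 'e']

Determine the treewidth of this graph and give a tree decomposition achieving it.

Treewidth 1.
Bags: B1 = {a, d}  B2 = {d, e}  B3 = {e, f}  B4 = {c, f}  B5 = {b, c}
Tree: B1–B2, B2–B3, B3–B4, B4–B5

Each bag holds 2 vertices, so the decomposition has width 1, which upper-bounds the treewidth. Since G has at least one edge (e.g. a–d), it is not an edgeless graph, so tw(G) ≥ 1. Hence tw(G) = 1 exactly.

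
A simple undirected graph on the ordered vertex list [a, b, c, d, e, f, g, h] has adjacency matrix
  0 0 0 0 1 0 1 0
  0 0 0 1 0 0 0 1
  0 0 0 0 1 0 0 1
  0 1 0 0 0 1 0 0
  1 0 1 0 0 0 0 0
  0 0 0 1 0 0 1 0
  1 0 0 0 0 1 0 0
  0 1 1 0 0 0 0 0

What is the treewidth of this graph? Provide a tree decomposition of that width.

Treewidth 2.
One such decomposition:
Bags: B1 = {a, e, g}  B2 = {e, f, g}  B3 = {d, e, f}  B4 = {b, d, e}  B5 = {b, e, h}  B6 = {c, e, h}
Tree: B1–B2, B2–B3, B3–B4, B4–B5, B5–B6

The largest bag has 3 vertices, giving width 2; this decomposition certifies tw(G) ≤ 2. For the lower bound, G contains the cycle e–a–g–f–d–b–h–c–e, so G is not a forest; only forests have treewidth ≤ 1, hence tw(G) ≥ 2. Hence tw(G) = 2 exactly.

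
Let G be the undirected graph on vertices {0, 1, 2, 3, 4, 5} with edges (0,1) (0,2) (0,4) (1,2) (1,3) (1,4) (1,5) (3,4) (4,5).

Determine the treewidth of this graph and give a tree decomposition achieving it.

The largest bag has 3 vertices, giving width 2; this decomposition certifies tw(G) ≤ 2. Conversely, {0, 1, 2} is a clique of size 3, and the vertices of any clique must share a bag in every tree decomposition; so some bag has ≥ 3 vertices and tw(G) ≥ 2. The upper and lower bounds meet at 2, so that is the treewidth.

Treewidth 2.
One optimal decomposition is:
Bags: B1 = {1, 4, 5}  B2 = {0, 1, 4}  B3 = {1, 3, 4}  B4 = {0, 1, 2}
Tree: B1–B2, B1–B3, B2–B4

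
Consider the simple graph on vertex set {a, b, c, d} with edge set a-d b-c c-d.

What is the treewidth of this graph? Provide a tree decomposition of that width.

Treewidth 1.
Bags: B1 = {a, d}  B2 = {c, d}  B3 = {b, c}
Tree: B1–B2, B2–B3

The largest bag has 2 vertices, giving width 1; this decomposition certifies tw(G) ≤ 1. Since G has at least one edge (e.g. a–d), it is not an edgeless graph, so tw(G) ≥ 1. Therefore the treewidth is 1.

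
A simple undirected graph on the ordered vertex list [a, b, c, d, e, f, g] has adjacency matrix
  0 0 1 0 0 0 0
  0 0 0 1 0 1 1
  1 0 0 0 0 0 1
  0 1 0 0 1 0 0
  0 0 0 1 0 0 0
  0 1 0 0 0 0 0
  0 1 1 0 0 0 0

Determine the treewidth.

1

A width-1 tree decomposition is:
Bags: B1 = {c, g}  B2 = {b, g}  B3 = {b, d}  B4 = {a, c}  B5 = {d, e}  B6 = {b, f}
Tree: B1–B2, B2–B3, B1–B4, B3–B5, B2–B6
Each bag holds 2 vertices, so the decomposition has width 1, which upper-bounds the treewidth. Any graph with an edge has treewidth ≥ 1, and G has the edge g–c. Hence tw(G) = 1 exactly.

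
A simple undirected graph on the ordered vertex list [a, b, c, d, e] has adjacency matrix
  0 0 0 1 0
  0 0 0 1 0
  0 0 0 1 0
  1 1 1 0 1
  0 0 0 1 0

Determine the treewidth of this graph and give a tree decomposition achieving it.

Treewidth 1.
One such decomposition:
Bags: B1 = {b, d}  B2 = {c, d}  B3 = {a, d}  B4 = {d, e}
Tree: B1–B2, B1–B3, B3–B4

The largest bag has 2 vertices, giving width 1; this decomposition certifies tw(G) ≤ 1. Since G has at least one edge (e.g. d–b), it is not an edgeless graph, so tw(G) ≥ 1. The upper and lower bounds meet at 1, so that is the treewidth.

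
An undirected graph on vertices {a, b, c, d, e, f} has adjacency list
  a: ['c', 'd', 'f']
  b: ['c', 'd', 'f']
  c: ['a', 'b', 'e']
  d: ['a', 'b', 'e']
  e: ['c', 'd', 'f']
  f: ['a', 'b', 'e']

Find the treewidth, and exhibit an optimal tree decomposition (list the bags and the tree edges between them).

The largest bag has 4 vertices, giving width 3; this decomposition certifies tw(G) ≤ 3. For the lower bound: the 4 vertex sets {b,c}, {d,e}, {a}, {f} are disjoint, each induces a connected subgraph, and every pair is joined by at least one edge of G. Contracting each set to a single vertex therefore yields K_{4} as a minor, and since treewidth is minor-monotone, tw(G) ≥ tw(K_{4}) = 3. The upper and lower bounds meet at 3, so that is the treewidth.

Treewidth 3.
Bags: B1 = {a, b, c, e}  B2 = {a, b, d, e}  B3 = {a, b, e, f}
Tree: B1–B2, B2–B3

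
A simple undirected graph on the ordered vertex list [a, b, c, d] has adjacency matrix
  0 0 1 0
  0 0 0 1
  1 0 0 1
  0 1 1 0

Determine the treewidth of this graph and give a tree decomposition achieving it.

Treewidth 1.
Bags: B1 = {c, d}  B2 = {b, d}  B3 = {a, c}
Tree: B1–B2, B1–B3

Every bag has size at most 2, so the width is 2 − 1 = 1 and tw(G) ≤ 1. Since G has at least one edge (e.g. d–c), it is not an edgeless graph, so tw(G) ≥ 1. Combining the bounds, tw(G) = 1.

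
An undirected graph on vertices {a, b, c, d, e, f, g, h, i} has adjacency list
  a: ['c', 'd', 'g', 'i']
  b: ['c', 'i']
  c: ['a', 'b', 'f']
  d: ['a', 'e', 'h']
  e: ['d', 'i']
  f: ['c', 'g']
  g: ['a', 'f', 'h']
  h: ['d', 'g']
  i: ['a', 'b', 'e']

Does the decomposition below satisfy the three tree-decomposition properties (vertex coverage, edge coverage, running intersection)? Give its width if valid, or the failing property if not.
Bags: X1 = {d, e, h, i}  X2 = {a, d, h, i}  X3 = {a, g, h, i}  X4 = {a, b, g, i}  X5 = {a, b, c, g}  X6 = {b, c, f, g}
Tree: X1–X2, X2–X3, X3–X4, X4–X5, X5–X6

Vertex coverage: the bags together contain {a, b, c, d, e, f, g, h, i}, the full vertex set. Edge coverage: each edge of G has both endpoints in at least one bag. Running intersection: for every vertex, the bags containing it form a connected subtree. All three properties hold, so this is a valid tree decomposition of width max|bag| − 1 = 3, and hence tw(G) ≤ 3.

Yes; width 3.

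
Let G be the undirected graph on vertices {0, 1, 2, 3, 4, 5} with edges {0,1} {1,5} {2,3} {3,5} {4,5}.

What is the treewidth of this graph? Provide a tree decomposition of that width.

The largest bag has 2 vertices, giving width 1; this decomposition certifies tw(G) ≤ 1. G has an edge, so its treewidth is at least 1. Therefore the treewidth is 1.

Treewidth 1.
Bags: B1 = {1, 5}  B2 = {3, 5}  B3 = {4, 5}  B4 = {2, 3}  B5 = {0, 1}
Tree: B1–B2, B2–B3, B2–B4, B1–B5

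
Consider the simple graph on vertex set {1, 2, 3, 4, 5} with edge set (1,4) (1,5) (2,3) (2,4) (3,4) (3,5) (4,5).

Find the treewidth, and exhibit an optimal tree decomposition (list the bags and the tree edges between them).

The largest bag has 3 vertices, giving width 2; this decomposition certifies tw(G) ≤ 2. On the other hand G contains the 3-clique {1, 4, 5}. A clique must lie in a single bag of any decomposition, so no decomposition can have width below 2. Therefore the treewidth is 2.

Treewidth 2.
One such decomposition:
Bags: B1 = {1, 4, 5}  B2 = {3, 4, 5}  B3 = {2, 3, 4}
Tree: B1–B2, B2–B3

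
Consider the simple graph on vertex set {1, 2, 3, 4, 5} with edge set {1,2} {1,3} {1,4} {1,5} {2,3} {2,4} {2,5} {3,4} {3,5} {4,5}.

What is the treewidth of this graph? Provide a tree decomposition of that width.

With just one bag of size 5, the width is 5 − 1 = 4, so tw(G) ≤ 4. Conversely, {1, 2, 3, 4, 5} is a clique of size 5, and the vertices of any clique must share a bag in every tree decomposition; so some bag has ≥ 5 vertices and tw(G) ≥ 4. Combining the bounds, tw(G) = 4.

Treewidth 4.
One such decomposition:
Bags: B1 = {1, 2, 3, 4, 5}
Tree: (single bag)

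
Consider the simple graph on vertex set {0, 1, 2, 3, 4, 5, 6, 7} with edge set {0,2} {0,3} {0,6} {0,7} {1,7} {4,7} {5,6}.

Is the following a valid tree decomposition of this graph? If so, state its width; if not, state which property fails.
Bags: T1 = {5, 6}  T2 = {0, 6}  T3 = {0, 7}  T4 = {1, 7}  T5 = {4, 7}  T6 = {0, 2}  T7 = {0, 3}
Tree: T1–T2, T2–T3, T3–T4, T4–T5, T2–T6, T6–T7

Checking the three conditions: (i) the bags cover all of {0, 1, 2, 3, 4, 5, 6, 7}; (ii) for each edge, some bag contains both endpoints; (iii) the bags containing any fixed vertex form a subtree. All hold, so the decomposition is valid with width 2 − 1 = 1.

Yes; width 1.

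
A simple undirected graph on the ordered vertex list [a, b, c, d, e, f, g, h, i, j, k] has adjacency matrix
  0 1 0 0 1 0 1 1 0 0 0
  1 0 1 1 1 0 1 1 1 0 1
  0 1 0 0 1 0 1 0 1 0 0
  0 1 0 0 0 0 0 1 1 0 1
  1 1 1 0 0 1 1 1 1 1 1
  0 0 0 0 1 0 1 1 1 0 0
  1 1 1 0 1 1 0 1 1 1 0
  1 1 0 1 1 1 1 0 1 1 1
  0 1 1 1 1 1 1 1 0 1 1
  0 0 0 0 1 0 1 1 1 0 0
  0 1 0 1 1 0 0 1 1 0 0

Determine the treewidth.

A width-4 tree decomposition is:
Bags: B1 = {b, e, h, i, k}  B2 = {b, e, g, h, i}  B3 = {e, g, h, i, j}  B4 = {b, c, e, g, i}  B5 = {a, b, e, g, h}  B6 = {b, d, h, i, k}  B7 = {e, f, g, h, i}
Tree: B1–B2, B2–B3, B2–B4, B2–B5, B1–B6, B3–B7
Every bag has size at most 5, so the width is 5 − 1 = 4 and tw(G) ≤ 4. For the lower bound, the 5 vertices {a, b, e, g, h} are pairwise adjacent, and any tree decomposition puts a clique entirely inside one bag — forcing width ≥ 4. Hence tw(G) = 4 exactly.

4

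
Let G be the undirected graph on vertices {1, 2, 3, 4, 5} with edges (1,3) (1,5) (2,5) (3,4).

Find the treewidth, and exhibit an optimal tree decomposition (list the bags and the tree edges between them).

Treewidth 1.
One such decomposition:
Bags: B1 = {2, 5}  B2 = {1, 5}  B3 = {1, 3}  B4 = {3, 4}
Tree: B1–B2, B2–B3, B3–B4

Each bag holds 2 vertices, so the decomposition has width 1, which upper-bounds the treewidth. Since G has at least one edge (e.g. 2–5), it is not an edgeless graph, so tw(G) ≥ 1. Hence tw(G) = 1 exactly.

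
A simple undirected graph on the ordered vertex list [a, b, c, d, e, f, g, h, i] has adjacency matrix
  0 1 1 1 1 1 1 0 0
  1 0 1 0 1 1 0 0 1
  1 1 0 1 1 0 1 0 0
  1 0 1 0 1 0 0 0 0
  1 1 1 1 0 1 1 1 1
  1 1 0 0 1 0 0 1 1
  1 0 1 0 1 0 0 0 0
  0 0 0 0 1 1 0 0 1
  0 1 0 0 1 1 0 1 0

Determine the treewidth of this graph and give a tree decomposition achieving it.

Treewidth 3.
One optimal decomposition is:
Bags: B1 = {a, b, c, e}  B2 = {a, b, e, f}  B3 = {a, c, d, e}  B4 = {a, c, e, g}  B5 = {b, e, f, i}  B6 = {e, f, h, i}
Tree: B1–B2, B1–B3, B1–B4, B2–B5, B5–B6

The largest bag has 4 vertices, giving width 3; this decomposition certifies tw(G) ≤ 3. For the lower bound, the 4 vertices {e, f, h, i} are pairwise adjacent, and any tree decomposition puts a clique entirely inside one bag — forcing width ≥ 3. The upper and lower bounds meet at 3, so that is the treewidth.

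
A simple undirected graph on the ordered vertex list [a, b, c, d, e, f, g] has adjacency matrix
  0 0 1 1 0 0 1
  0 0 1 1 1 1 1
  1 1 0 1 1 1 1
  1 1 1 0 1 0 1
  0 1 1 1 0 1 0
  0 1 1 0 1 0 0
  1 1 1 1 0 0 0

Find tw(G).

3

A width-3 tree decomposition is:
Bags: B1 = {b, c, d, e}  B2 = {b, c, d, g}  B3 = {a, c, d, g}  B4 = {b, c, e, f}
Tree: B1–B2, B2–B3, B1–B4
The largest bag has 4 vertices, giving width 3; this decomposition certifies tw(G) ≤ 3. For the lower bound, the 4 vertices {a, c, d, g} are pairwise adjacent, and any tree decomposition puts a clique entirely inside one bag — forcing width ≥ 3. Hence tw(G) = 3 exactly.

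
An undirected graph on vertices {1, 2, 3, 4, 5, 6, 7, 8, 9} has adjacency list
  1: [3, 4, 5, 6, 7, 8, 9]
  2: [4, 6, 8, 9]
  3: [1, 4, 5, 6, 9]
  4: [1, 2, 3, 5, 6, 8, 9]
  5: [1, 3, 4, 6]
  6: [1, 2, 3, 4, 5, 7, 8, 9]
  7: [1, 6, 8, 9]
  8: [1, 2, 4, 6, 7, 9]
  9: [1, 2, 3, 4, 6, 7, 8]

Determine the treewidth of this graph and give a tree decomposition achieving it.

Each bag holds 5 vertices, so the decomposition has width 4, which upper-bounds the treewidth. Conversely, {1, 4, 6, 8, 9} is a clique of size 5, and the vertices of any clique must share a bag in every tree decomposition; so some bag has ≥ 5 vertices and tw(G) ≥ 4. Therefore the treewidth is 4.

Treewidth 4.
One optimal decomposition is:
Bags: B1 = {1, 3, 4, 6, 9}  B2 = {1, 4, 6, 8, 9}  B3 = {2, 4, 6, 8, 9}  B4 = {1, 3, 4, 5, 6}  B5 = {1, 6, 7, 8, 9}
Tree: B1–B2, B2–B3, B1–B4, B2–B5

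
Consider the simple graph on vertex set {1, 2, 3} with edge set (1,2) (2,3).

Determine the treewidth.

1

A width-1 tree decomposition is:
Bags: B1 = {2, 3}  B2 = {1, 2}
Tree: B1–B2
Each bag holds 2 vertices, so the decomposition has width 1, which upper-bounds the treewidth. Any graph with an edge has treewidth ≥ 1, and G has the edge 2–3. Combining the bounds, tw(G) = 1.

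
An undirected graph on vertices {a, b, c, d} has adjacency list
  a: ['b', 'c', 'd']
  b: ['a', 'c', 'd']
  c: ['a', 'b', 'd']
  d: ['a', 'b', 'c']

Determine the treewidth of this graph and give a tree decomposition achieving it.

Treewidth 3.
One optimal decomposition is:
Bags: B1 = {a, b, c, d}
Tree: (single bag)

With just one bag of size 4, the width is 4 − 1 = 3, so tw(G) ≤ 3. For the lower bound, the 4 vertices {a, b, c, d} are pairwise adjacent, and any tree decomposition puts a clique entirely inside one bag — forcing width ≥ 3. Therefore the treewidth is 3.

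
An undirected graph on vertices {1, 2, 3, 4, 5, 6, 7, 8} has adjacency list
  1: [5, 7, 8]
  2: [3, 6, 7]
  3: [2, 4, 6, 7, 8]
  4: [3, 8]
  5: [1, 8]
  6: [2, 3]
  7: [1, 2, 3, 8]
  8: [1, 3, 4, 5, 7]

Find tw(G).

2

A width-2 tree decomposition is:
Bags: B1 = {2, 3, 7}  B2 = {3, 7, 8}  B3 = {1, 7, 8}  B4 = {1, 5, 8}  B5 = {3, 4, 8}  B6 = {2, 3, 6}
Tree: B1–B2, B2–B3, B3–B4, B2–B5, B1–B6
Each bag holds 3 vertices, so the decomposition has width 2, which upper-bounds the treewidth. Conversely, {1, 5, 8} is a clique of size 3, and the vertices of any clique must share a bag in every tree decomposition; so some bag has ≥ 3 vertices and tw(G) ≥ 2. The upper and lower bounds meet at 2, so that is the treewidth.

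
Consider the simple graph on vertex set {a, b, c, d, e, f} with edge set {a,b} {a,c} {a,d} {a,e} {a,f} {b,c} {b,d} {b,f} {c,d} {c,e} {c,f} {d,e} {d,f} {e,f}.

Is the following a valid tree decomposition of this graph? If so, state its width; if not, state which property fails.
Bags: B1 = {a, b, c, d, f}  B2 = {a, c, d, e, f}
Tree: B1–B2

Vertex coverage: the bags together contain {a, b, c, d, e, f}, the full vertex set. Edge coverage: each edge of G has both endpoints in at least one bag. Running intersection: for every vertex, the bags containing it form a connected subtree. All three properties hold, so this is a valid tree decomposition of width max|bag| − 1 = 4, and hence tw(G) ≤ 4.

Yes; width 4.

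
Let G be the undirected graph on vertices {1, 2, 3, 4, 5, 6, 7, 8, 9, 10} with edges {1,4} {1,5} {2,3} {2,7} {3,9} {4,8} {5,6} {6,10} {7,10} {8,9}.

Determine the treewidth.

2

A width-2 tree decomposition is:
Bags: B1 = {2, 3, 9}  B2 = {2, 7, 9}  B3 = {7, 9, 10}  B4 = {6, 9, 10}  B5 = {5, 6, 9}  B6 = {1, 5, 9}  B7 = {1, 4, 9}  B8 = {4, 8, 9}
Tree: B1–B2, B2–B3, B3–B4, B4–B5, B5–B6, B6–B7, B7–B8
Each bag holds 3 vertices, so the decomposition has width 2, which upper-bounds the treewidth. Since 9–3–2–7–10–6–5–1–4–8–9 is a cycle in G, G is not acyclic. Forests are exactly the graphs of treewidth ≤ 1, so tw(G) ≥ 2. Hence tw(G) = 2 exactly.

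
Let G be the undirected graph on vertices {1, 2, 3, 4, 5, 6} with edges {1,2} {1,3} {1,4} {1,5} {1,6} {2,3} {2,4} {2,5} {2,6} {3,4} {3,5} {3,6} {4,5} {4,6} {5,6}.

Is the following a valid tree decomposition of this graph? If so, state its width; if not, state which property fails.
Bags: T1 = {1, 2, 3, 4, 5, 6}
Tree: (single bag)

Every vertex of G appears in some bag (union = {1, 2, 3, 4, 5, 6}); every edge is covered by a bag; and for each vertex v the set of bags containing v is connected in the bag tree. The decomposition is therefore valid. The largest bag has 6 vertices, so the width is 5.

Yes; width 5.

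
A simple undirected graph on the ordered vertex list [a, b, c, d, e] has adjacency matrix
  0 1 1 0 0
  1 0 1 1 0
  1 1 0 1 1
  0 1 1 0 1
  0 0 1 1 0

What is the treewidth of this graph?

2

A width-2 tree decomposition is:
Bags: B1 = {c, d, e}  B2 = {b, c, d}  B3 = {a, b, c}
Tree: B1–B2, B2–B3
Every bag has size at most 3, so the width is 3 − 1 = 2 and tw(G) ≤ 2. Conversely, {c, d, e} is a clique of size 3, and the vertices of any clique must share a bag in every tree decomposition; so some bag has ≥ 3 vertices and tw(G) ≥ 2. Therefore the treewidth is 2.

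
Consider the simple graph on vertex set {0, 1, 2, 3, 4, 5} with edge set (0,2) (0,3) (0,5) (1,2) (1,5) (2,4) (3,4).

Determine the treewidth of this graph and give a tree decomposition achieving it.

The largest bag has 3 vertices, giving width 2; this decomposition certifies tw(G) ≤ 2. Since 4–3–0–2–4 is a cycle in G, G is not acyclic. Forests are exactly the graphs of treewidth ≤ 1, so tw(G) ≥ 2. Therefore the treewidth is 2.

Treewidth 2.
Bags: B1 = {2, 3, 4}  B2 = {0, 2, 3}  B3 = {0, 1, 2}  B4 = {0, 1, 5}
Tree: B1–B2, B2–B3, B3–B4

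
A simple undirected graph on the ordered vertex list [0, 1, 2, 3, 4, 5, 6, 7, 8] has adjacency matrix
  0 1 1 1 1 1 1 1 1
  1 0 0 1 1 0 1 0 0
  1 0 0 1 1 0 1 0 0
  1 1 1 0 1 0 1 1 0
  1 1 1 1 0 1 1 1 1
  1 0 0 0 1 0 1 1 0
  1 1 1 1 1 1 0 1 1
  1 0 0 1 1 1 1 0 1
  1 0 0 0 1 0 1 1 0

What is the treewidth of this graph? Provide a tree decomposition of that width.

Each bag holds 5 vertices, so the decomposition has width 4, which upper-bounds the treewidth. For the lower bound, the 5 vertices {0, 4, 6, 7, 8} are pairwise adjacent, and any tree decomposition puts a clique entirely inside one bag — forcing width ≥ 4. Therefore the treewidth is 4.

Treewidth 4.
Bags: B1 = {0, 4, 6, 7, 8}  B2 = {0, 3, 4, 6, 7}  B3 = {0, 1, 3, 4, 6}  B4 = {0, 4, 5, 6, 7}  B5 = {0, 2, 3, 4, 6}
Tree: B1–B2, B2–B3, B1–B4, B2–B5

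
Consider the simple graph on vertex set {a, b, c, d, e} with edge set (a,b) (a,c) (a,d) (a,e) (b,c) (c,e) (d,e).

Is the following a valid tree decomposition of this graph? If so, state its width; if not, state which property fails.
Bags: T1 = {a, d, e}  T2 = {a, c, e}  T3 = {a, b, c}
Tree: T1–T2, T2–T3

Yes; width 2.

Vertex coverage: the bags together contain {a, b, c, d, e}, the full vertex set. Edge coverage: each edge of G has both endpoints in at least one bag. Running intersection: for every vertex, the bags containing it form a connected subtree. All three properties hold, so this is a valid tree decomposition of width max|bag| − 1 = 2, and hence tw(G) ≤ 2.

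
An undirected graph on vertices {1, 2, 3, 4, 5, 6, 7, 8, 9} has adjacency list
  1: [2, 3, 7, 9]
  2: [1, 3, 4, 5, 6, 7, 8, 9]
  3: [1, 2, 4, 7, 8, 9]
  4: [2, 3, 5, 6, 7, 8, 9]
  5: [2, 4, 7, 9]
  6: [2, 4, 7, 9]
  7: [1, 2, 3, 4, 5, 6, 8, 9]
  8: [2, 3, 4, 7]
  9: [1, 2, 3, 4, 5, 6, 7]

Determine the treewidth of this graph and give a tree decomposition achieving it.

Treewidth 4.
Bags: B1 = {1, 2, 3, 7, 9}  B2 = {2, 3, 4, 7, 9}  B3 = {2, 4, 5, 7, 9}  B4 = {2, 3, 4, 7, 8}  B5 = {2, 4, 6, 7, 9}
Tree: B1–B2, B2–B3, B2–B4, B2–B5

Every bag has size at most 5, so the width is 5 − 1 = 4 and tw(G) ≤ 4. For the lower bound, the 5 vertices {1, 2, 3, 7, 9} are pairwise adjacent, and any tree decomposition puts a clique entirely inside one bag — forcing width ≥ 4. Therefore the treewidth is 4.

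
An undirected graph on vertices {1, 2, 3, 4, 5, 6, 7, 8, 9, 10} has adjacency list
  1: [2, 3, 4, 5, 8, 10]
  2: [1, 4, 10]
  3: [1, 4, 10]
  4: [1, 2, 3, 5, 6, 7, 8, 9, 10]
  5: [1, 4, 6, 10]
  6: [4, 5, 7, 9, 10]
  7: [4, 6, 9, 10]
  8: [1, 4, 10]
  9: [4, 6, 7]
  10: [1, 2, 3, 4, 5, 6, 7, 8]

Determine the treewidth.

3

A width-3 tree decomposition is:
Bags: B1 = {1, 4, 5, 10}  B2 = {4, 5, 6, 10}  B3 = {1, 3, 4, 10}  B4 = {1, 2, 4, 10}  B5 = {4, 6, 7, 10}  B6 = {1, 4, 8, 10}  B7 = {4, 6, 7, 9}
Tree: B1–B2, B1–B3, B3–B4, B2–B5, B3–B6, B5–B7
The largest bag has 4 vertices, giving width 3; this decomposition certifies tw(G) ≤ 3. For the lower bound, the 4 vertices {4, 6, 7, 9} are pairwise adjacent, and any tree decomposition puts a clique entirely inside one bag — forcing width ≥ 3. The upper and lower bounds meet at 3, so that is the treewidth.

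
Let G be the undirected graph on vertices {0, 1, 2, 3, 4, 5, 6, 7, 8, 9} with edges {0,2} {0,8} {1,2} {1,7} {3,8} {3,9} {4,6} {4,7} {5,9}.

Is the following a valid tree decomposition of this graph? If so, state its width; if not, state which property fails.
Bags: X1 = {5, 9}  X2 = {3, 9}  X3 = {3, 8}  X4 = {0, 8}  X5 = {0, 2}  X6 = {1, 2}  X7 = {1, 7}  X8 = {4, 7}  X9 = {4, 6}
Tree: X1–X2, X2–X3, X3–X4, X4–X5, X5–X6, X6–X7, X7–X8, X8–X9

Yes; width 1.

Checking the three conditions: (i) the bags cover all of {0, 1, 2, 3, 4, 5, 6, 7, 8, 9}; (ii) for each edge, some bag contains both endpoints; (iii) the bags containing any fixed vertex form a subtree. All hold, so the decomposition is valid with width 2 − 1 = 1.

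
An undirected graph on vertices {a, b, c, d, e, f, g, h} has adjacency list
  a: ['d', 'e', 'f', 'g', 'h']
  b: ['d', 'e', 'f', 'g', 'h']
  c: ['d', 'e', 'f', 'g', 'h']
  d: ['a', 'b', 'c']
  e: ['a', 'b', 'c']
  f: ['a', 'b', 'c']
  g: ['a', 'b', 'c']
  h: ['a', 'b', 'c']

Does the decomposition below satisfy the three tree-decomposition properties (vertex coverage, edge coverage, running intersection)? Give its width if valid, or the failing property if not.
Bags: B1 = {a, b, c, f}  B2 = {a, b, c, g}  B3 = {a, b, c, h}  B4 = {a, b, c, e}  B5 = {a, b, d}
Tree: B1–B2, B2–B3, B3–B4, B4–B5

No — edge (c,d) lies in no bag.

A tree decomposition must satisfy three properties: every vertex lies in some bag; for every edge, both endpoints lie together in some bag; and for every vertex, the bags containing it form a connected subtree. Here edge (c,d) lies in no bag, so the decomposition is invalid.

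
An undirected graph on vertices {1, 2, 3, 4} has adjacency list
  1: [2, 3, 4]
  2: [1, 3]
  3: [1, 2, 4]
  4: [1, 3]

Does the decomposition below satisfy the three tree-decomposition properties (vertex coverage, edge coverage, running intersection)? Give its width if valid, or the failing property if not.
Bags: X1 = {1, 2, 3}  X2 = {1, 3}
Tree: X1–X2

A tree decomposition must satisfy three properties: every vertex lies in some bag; for every edge, both endpoints lie together in some bag; and for every vertex, the bags containing it form a connected subtree. Here vertex 4 appears in no bag, so the decomposition is invalid.

No — vertex 4 appears in no bag.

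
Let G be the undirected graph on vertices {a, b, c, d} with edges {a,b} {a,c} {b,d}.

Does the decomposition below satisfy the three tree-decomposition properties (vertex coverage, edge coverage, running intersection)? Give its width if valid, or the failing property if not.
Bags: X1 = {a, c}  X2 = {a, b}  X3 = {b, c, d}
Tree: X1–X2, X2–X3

No — bags containing vertex c are not connected in the tree.

A tree decomposition must satisfy three properties: every vertex lies in some bag; for every edge, both endpoints lie together in some bag; and for every vertex, the bags containing it form a connected subtree. Here bags containing vertex c are not connected in the tree, so the decomposition is invalid.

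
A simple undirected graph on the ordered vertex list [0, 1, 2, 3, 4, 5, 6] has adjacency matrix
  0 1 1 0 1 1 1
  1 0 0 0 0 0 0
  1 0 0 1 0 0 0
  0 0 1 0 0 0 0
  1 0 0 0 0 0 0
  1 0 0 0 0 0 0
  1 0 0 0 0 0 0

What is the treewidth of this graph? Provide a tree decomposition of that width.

Each bag holds 2 vertices, so the decomposition has width 1, which upper-bounds the treewidth. Since G has at least one edge (e.g. 0–6), it is not an edgeless graph, so tw(G) ≥ 1. Hence tw(G) = 1 exactly.

Treewidth 1.
One such decomposition:
Bags: B1 = {0, 6}  B2 = {0, 1}  B3 = {0, 5}  B4 = {0, 2}  B5 = {2, 3}  B6 = {0, 4}
Tree: B1–B2, B2–B3, B3–B4, B4–B5, B2–B6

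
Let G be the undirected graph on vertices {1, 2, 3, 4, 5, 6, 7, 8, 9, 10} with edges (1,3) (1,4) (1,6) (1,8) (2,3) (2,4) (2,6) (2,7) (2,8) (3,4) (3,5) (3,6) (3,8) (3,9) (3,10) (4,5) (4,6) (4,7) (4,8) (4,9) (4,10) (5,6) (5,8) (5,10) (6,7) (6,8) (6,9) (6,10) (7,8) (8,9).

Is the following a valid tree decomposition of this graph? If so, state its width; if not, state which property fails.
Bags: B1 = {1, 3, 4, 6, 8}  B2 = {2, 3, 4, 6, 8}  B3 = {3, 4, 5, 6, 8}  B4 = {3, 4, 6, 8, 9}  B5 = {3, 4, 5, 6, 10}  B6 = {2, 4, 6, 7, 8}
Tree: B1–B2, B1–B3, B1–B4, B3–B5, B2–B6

Yes; width 4.

Checking the three conditions: (i) the bags cover all of {1, 2, 3, 4, 5, 6, 7, 8, 9, 10}; (ii) for each edge, some bag contains both endpoints; (iii) the bags containing any fixed vertex form a subtree. All hold, so the decomposition is valid with width 5 − 1 = 4.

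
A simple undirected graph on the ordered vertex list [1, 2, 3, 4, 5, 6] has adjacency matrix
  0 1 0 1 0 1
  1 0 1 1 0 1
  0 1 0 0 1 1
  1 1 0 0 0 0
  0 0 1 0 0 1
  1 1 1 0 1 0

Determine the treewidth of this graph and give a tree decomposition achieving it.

Treewidth 2.
One optimal decomposition is:
Bags: B1 = {1, 2, 6}  B2 = {2, 3, 6}  B3 = {3, 5, 6}  B4 = {1, 2, 4}
Tree: B1–B2, B2–B3, B1–B4

Every bag has size at most 3, so the width is 3 − 1 = 2 and tw(G) ≤ 2. On the other hand G contains the 3-clique {1, 2, 4}. A clique must lie in a single bag of any decomposition, so no decomposition can have width below 2. The upper and lower bounds meet at 2, so that is the treewidth.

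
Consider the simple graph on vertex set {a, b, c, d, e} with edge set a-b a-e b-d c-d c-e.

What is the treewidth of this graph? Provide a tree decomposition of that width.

The largest bag has 3 vertices, giving width 2; this decomposition certifies tw(G) ≤ 2. Since a–e–c–d–b–a is a cycle in G, G is not acyclic. Forests are exactly the graphs of treewidth ≤ 1, so tw(G) ≥ 2. The upper and lower bounds meet at 2, so that is the treewidth.

Treewidth 2.
One such decomposition:
Bags: B1 = {a, c, e}  B2 = {a, c, d}  B3 = {a, b, d}
Tree: B1–B2, B2–B3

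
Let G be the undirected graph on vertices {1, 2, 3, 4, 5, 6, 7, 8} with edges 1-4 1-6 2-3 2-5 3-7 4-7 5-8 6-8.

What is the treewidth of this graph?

A width-2 tree decomposition is:
Bags: B1 = {1, 4, 7}  B2 = {1, 6, 7}  B3 = {6, 7, 8}  B4 = {5, 7, 8}  B5 = {2, 5, 7}  B6 = {2, 3, 7}
Tree: B1–B2, B2–B3, B3–B4, B4–B5, B5–B6
Each bag holds 3 vertices, so the decomposition has width 2, which upper-bounds the treewidth. Since 7–4–1–6–8–5–2–3–7 is a cycle in G, G is not acyclic. Forests are exactly the graphs of treewidth ≤ 1, so tw(G) ≥ 2. The upper and lower bounds meet at 2, so that is the treewidth.

2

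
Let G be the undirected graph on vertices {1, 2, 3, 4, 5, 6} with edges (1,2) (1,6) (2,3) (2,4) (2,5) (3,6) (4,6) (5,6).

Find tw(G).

2

A width-2 tree decomposition is:
Bags: B1 = {2, 4, 6}  B2 = {2, 5, 6}  B3 = {1, 2, 6}  B4 = {2, 3, 6}
Tree: B1–B2, B2–B3, B3–B4
The largest bag has 3 vertices, giving width 2; this decomposition certifies tw(G) ≤ 2. The edges 4–2–5–6–4 form a cycle, so G is not a tree and its treewidth is at least 2. Therefore the treewidth is 2.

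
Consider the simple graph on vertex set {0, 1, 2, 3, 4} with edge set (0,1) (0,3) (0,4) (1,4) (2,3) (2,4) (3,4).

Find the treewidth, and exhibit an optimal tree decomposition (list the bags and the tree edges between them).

The largest bag has 3 vertices, giving width 2; this decomposition certifies tw(G) ≤ 2. For the lower bound, the 3 vertices {0, 1, 4} are pairwise adjacent, and any tree decomposition puts a clique entirely inside one bag — forcing width ≥ 2. The upper and lower bounds meet at 2, so that is the treewidth.

Treewidth 2.
Bags: B1 = {0, 3, 4}  B2 = {0, 1, 4}  B3 = {2, 3, 4}
Tree: B1–B2, B1–B3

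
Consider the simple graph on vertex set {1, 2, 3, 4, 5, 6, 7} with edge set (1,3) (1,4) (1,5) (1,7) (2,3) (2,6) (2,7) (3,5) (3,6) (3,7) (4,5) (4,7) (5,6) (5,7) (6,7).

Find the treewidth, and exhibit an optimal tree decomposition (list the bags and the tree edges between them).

The largest bag has 4 vertices, giving width 3; this decomposition certifies tw(G) ≤ 3. On the other hand G contains the 4-clique {2, 3, 6, 7}. A clique must lie in a single bag of any decomposition, so no decomposition can have width below 3. The upper and lower bounds meet at 3, so that is the treewidth.

Treewidth 3.
One such decomposition:
Bags: B1 = {3, 5, 6, 7}  B2 = {1, 3, 5, 7}  B3 = {1, 4, 5, 7}  B4 = {2, 3, 6, 7}
Tree: B1–B2, B2–B3, B1–B4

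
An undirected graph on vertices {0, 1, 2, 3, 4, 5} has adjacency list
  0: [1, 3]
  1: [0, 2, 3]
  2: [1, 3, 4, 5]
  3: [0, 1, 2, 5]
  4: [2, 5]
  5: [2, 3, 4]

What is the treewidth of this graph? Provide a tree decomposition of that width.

The largest bag has 3 vertices, giving width 2; this decomposition certifies tw(G) ≤ 2. Conversely, {0, 1, 3} is a clique of size 3, and the vertices of any clique must share a bag in every tree decomposition; so some bag has ≥ 3 vertices and tw(G) ≥ 2. Therefore the treewidth is 2.

Treewidth 2.
Bags: B1 = {0, 1, 3}  B2 = {1, 2, 3}  B3 = {2, 3, 5}  B4 = {2, 4, 5}
Tree: B1–B2, B2–B3, B3–B4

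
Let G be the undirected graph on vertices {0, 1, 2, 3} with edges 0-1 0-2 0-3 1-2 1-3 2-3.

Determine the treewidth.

3

A width-3 tree decomposition is:
Bags: B1 = {0, 1, 2, 3}
Tree: (single bag)
With just one bag of size 4, the width is 4 − 1 = 3, so tw(G) ≤ 3. Conversely, {0, 1, 2, 3} is a clique of size 4, and the vertices of any clique must share a bag in every tree decomposition; so some bag has ≥ 4 vertices and tw(G) ≥ 3. Hence tw(G) = 3 exactly.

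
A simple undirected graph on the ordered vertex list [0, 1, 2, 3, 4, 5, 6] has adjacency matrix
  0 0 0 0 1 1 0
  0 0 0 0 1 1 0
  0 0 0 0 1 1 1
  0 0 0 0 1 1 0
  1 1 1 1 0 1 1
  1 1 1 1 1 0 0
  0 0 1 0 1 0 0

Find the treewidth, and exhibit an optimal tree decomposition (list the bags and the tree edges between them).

Each bag holds 3 vertices, so the decomposition has width 2, which upper-bounds the treewidth. For the lower bound, the 3 vertices {0, 4, 5} are pairwise adjacent, and any tree decomposition puts a clique entirely inside one bag — forcing width ≥ 2. Hence tw(G) = 2 exactly.

Treewidth 2.
One optimal decomposition is:
Bags: B1 = {2, 4, 5}  B2 = {3, 4, 5}  B3 = {0, 4, 5}  B4 = {2, 4, 6}  B5 = {1, 4, 5}
Tree: B1–B2, B1–B3, B1–B4, B2–B5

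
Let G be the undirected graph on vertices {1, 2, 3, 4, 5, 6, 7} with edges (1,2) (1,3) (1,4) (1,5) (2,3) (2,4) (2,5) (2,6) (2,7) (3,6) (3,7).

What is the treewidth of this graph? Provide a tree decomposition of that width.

Each bag holds 3 vertices, so the decomposition has width 2, which upper-bounds the treewidth. On the other hand G contains the 3-clique {1, 2, 3}. A clique must lie in a single bag of any decomposition, so no decomposition can have width below 2. The upper and lower bounds meet at 2, so that is the treewidth.

Treewidth 2.
One such decomposition:
Bags: B1 = {1, 2, 3}  B2 = {2, 3, 6}  B3 = {1, 2, 4}  B4 = {2, 3, 7}  B5 = {1, 2, 5}
Tree: B1–B2, B1–B3, B2–B4, B1–B5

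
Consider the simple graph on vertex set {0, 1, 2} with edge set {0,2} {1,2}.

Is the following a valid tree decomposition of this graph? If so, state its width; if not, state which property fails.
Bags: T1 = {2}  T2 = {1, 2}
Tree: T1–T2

No — vertex 0 appears in no bag.

A tree decomposition must satisfy three properties: every vertex lies in some bag; for every edge, both endpoints lie together in some bag; and for every vertex, the bags containing it form a connected subtree. Here vertex 0 appears in no bag, so the decomposition is invalid.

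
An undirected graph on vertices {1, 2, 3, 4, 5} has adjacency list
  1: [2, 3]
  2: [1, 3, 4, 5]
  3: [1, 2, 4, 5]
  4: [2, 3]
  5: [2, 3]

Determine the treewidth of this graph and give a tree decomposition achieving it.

Treewidth 2.
One optimal decomposition is:
Bags: B1 = {2, 3, 5}  B2 = {2, 3, 4}  B3 = {1, 2, 3}
Tree: B1–B2, B1–B3

Every bag has size at most 3, so the width is 3 − 1 = 2 and tw(G) ≤ 2. Conversely, {1, 2, 3} is a clique of size 3, and the vertices of any clique must share a bag in every tree decomposition; so some bag has ≥ 3 vertices and tw(G) ≥ 2. Combining the bounds, tw(G) = 2.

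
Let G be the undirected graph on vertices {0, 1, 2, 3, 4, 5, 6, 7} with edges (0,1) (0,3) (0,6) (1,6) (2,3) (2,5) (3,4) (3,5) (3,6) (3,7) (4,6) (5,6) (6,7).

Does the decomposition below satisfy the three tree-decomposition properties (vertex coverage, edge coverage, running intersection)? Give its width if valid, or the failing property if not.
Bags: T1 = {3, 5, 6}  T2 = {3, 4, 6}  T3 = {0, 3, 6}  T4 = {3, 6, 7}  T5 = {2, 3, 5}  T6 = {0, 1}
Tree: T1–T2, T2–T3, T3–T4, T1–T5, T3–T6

A tree decomposition must satisfy three properties: every vertex lies in some bag; for every edge, both endpoints lie together in some bag; and for every vertex, the bags containing it form a connected subtree. Here edge (6,1) lies in no bag, so the decomposition is invalid.

No — edge (6,1) lies in no bag.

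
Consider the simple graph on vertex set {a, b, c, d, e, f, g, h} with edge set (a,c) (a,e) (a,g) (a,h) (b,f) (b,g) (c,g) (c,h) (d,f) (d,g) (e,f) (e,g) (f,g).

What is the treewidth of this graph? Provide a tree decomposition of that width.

Treewidth 2.
Bags: B1 = {e, f, g}  B2 = {a, e, g}  B3 = {a, c, g}  B4 = {a, c, h}  B5 = {d, f, g}  B6 = {b, f, g}
Tree: B1–B2, B2–B3, B3–B4, B1–B5, B1–B6

Every bag has size at most 3, so the width is 3 − 1 = 2 and tw(G) ≤ 2. On the other hand G contains the 3-clique {a, e, g}. A clique must lie in a single bag of any decomposition, so no decomposition can have width below 2. Hence tw(G) = 2 exactly.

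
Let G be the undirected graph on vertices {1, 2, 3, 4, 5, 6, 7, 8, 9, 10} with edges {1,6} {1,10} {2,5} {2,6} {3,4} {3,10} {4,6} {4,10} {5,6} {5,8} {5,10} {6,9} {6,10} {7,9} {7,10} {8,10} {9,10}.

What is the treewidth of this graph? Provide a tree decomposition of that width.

Treewidth 2.
Bags: B1 = {4, 6, 10}  B2 = {5, 6, 10}  B3 = {3, 4, 10}  B4 = {6, 9, 10}  B5 = {7, 9, 10}  B6 = {2, 5, 6}  B7 = {5, 8, 10}  B8 = {1, 6, 10}
Tree: B1–B2, B1–B3, B2–B4, B4–B5, B2–B6, B2–B7, B1–B8

Every bag has size at most 3, so the width is 3 − 1 = 2 and tw(G) ≤ 2. Conversely, {2, 5, 6} is a clique of size 3, and the vertices of any clique must share a bag in every tree decomposition; so some bag has ≥ 3 vertices and tw(G) ≥ 2. The upper and lower bounds meet at 2, so that is the treewidth.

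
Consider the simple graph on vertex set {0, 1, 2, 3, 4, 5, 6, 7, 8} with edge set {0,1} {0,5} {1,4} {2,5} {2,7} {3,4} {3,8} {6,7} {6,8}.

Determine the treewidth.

2

A width-2 tree decomposition is:
Bags: B1 = {0, 1, 4}  B2 = {0, 3, 4}  B3 = {0, 3, 8}  B4 = {0, 6, 8}  B5 = {0, 6, 7}  B6 = {0, 2, 7}  B7 = {0, 2, 5}
Tree: B1–B2, B2–B3, B3–B4, B4–B5, B5–B6, B6–B7
The largest bag has 3 vertices, giving width 2; this decomposition certifies tw(G) ≤ 2. For the lower bound, G contains the cycle 0–1–4–3–8–6–7–2–5–0, so G is not a forest; only forests have treewidth ≤ 1, hence tw(G) ≥ 2. The upper and lower bounds meet at 2, so that is the treewidth.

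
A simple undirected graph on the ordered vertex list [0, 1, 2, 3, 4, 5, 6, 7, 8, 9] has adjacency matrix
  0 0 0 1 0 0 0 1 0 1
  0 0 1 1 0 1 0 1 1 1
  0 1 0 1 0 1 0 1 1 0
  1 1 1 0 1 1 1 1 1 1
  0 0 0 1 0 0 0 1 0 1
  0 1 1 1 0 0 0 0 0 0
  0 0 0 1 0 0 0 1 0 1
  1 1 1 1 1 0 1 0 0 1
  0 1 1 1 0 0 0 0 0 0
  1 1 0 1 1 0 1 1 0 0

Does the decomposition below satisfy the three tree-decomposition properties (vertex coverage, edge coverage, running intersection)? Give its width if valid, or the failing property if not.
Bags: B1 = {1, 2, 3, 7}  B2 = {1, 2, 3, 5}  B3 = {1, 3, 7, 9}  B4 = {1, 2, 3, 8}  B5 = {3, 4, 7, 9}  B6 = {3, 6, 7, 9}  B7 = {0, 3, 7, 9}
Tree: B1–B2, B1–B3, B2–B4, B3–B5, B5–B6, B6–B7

Checking the three conditions: (i) the bags cover all of {0, 1, 2, 3, 4, 5, 6, 7, 8, 9}; (ii) for each edge, some bag contains both endpoints; (iii) the bags containing any fixed vertex form a subtree. All hold, so the decomposition is valid with width 4 − 1 = 3.

Yes; width 3.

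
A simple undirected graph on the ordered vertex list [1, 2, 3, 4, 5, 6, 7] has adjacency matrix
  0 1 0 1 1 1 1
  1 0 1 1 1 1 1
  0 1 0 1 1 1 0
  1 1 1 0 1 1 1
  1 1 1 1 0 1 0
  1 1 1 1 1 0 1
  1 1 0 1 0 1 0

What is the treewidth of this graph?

4

A width-4 tree decomposition is:
Bags: B1 = {1, 2, 4, 5, 6}  B2 = {2, 3, 4, 5, 6}  B3 = {1, 2, 4, 6, 7}
Tree: B1–B2, B1–B3
Each bag holds 5 vertices, so the decomposition has width 4, which upper-bounds the treewidth. On the other hand G contains the 5-clique {1, 2, 4, 5, 6}. A clique must lie in a single bag of any decomposition, so no decomposition can have width below 4. The upper and lower bounds meet at 4, so that is the treewidth.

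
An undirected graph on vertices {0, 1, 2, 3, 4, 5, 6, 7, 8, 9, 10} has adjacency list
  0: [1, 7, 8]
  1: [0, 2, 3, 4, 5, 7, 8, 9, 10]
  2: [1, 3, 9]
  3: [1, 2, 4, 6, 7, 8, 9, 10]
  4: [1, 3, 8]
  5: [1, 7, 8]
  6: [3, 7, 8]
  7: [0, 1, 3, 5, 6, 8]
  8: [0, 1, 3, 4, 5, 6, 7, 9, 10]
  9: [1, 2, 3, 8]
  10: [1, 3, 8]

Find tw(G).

A width-3 tree decomposition is:
Bags: B1 = {1, 3, 8, 10}  B2 = {1, 3, 7, 8}  B3 = {1, 3, 8, 9}  B4 = {1, 2, 3, 9}  B5 = {1, 3, 4, 8}  B6 = {1, 5, 7, 8}  B7 = {0, 1, 7, 8}  B8 = {3, 6, 7, 8}
Tree: B1–B2, B1–B3, B3–B4, B2–B5, B2–B6, B6–B7, B2–B8
The largest bag has 4 vertices, giving width 3; this decomposition certifies tw(G) ≤ 3. Conversely, {0, 1, 7, 8} is a clique of size 4, and the vertices of any clique must share a bag in every tree decomposition; so some bag has ≥ 4 vertices and tw(G) ≥ 3. The upper and lower bounds meet at 3, so that is the treewidth.

3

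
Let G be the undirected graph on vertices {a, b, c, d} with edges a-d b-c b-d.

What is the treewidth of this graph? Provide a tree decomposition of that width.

Each bag holds 2 vertices, so the decomposition has width 1, which upper-bounds the treewidth. G has an edge, so its treewidth is at least 1. Hence tw(G) = 1 exactly.

Treewidth 1.
One optimal decomposition is:
Bags: B1 = {b, d}  B2 = {a, d}  B3 = {b, c}
Tree: B1–B2, B1–B3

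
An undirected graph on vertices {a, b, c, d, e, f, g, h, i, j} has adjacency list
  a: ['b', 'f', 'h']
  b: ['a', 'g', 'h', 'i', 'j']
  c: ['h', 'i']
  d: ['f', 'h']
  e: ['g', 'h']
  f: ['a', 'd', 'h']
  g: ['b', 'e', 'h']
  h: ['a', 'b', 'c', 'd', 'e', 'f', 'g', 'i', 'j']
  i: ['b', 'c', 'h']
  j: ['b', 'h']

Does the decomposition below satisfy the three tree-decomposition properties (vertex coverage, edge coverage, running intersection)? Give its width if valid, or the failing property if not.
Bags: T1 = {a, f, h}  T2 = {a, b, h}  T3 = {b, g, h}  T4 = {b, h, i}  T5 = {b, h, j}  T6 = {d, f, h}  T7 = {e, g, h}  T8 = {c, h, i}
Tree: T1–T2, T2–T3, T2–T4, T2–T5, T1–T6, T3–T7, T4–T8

Yes; width 2.

Vertex coverage: the bags together contain {a, b, c, d, e, f, g, h, i, j}, the full vertex set. Edge coverage: each edge of G has both endpoints in at least one bag. Running intersection: for every vertex, the bags containing it form a connected subtree. All three properties hold, so this is a valid tree decomposition of width max|bag| − 1 = 2, and hence tw(G) ≤ 2.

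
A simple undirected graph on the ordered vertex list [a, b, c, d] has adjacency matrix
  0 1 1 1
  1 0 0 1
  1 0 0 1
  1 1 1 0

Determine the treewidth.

2

A width-2 tree decomposition is:
Bags: B1 = {a, c, d}  B2 = {a, b, d}
Tree: B1–B2
The largest bag has 3 vertices, giving width 2; this decomposition certifies tw(G) ≤ 2. Conversely, {a, c, d} is a clique of size 3, and the vertices of any clique must share a bag in every tree decomposition; so some bag has ≥ 3 vertices and tw(G) ≥ 2. Therefore the treewidth is 2.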